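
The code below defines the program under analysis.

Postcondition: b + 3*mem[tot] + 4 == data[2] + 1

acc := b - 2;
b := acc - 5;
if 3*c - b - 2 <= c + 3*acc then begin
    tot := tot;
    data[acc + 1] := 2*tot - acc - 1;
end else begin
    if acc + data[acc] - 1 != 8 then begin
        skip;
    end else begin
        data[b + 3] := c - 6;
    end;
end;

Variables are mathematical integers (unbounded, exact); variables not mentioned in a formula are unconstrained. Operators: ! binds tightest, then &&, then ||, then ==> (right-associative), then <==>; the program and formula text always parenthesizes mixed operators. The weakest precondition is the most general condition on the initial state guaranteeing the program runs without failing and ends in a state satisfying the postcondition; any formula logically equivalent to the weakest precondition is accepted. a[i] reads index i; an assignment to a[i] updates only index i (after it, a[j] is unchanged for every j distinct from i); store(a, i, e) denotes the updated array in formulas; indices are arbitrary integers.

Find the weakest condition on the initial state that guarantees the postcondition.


Working backward. After the program, the postcondition b + 3*mem[tot] + 4 == data[2] + 1 must hold; in canonical form it is 3*mem[tot] + b == data[2] - 3.
Then branch requires 3*mem[tot] + b == store(data, acc + 1, -acc + 2*tot - 1)[2] - 3; else branch requires (data[acc] + acc != 9 ==> 3*mem[tot] + b == data[2] - 3) && ((!(data[acc] + acc != 9)) ==> 3*mem[tot] + b == store(data, b + 3, c - 6)[2] - 3).
Before the if: (2*c <= 3*acc + b + 2 ==> 3*mem[tot] + b == store(data, acc + 1, -acc + 2*tot - 1)[2] - 3) && ((!(2*c <= 3*acc + b + 2)) ==> ((data[acc] + acc != 9 ==> 3*mem[tot] + b == data[2] - 3) && ((!(data[acc] + acc != 9)) ==> 3*mem[tot] + b == store(data, b + 3, c - 6)[2] - 3)))
Before b := acc - 5: (2*c <= 4*acc - 3 ==> 3*mem[tot] + acc == store(data, acc + 1, -acc + 2*tot - 1)[2] + 2) && ((!(2*c <= 4*acc - 3)) ==> ((data[acc] + acc != 9 ==> 3*mem[tot] + acc == data[2] + 2) && ((!(data[acc] + acc != 9)) ==> 3*mem[tot] + acc == store(data, acc - 2, c - 6)[2] + 2)))
Before acc := b - 2: (2*c <= 4*b - 11 ==> 3*mem[tot] + b == store(data, b - 1, -b + 2*tot + 1)[2] + 4) && ((!(2*c <= 4*b - 11)) ==> ((data[b - 2] + b != 11 ==> 3*mem[tot] + b == data[2] + 4) && ((!(data[b - 2] + b != 11)) ==> 3*mem[tot] + b == store(data, b - 4, c - 6)[2] + 4)))
Answer: WP = (2*c <= 4*b - 11 ==> 3*mem[tot] + b == store(data, b - 1, -b + 2*tot + 1)[2] + 4) && ((!(2*c <= 4*b - 11)) ==> ((data[b - 2] + b != 11 ==> 3*mem[tot] + b == data[2] + 4) && ((!(data[b - 2] + b != 11)) ==> 3*mem[tot] + b == store(data, b - 4, c - 6)[2] + 4)))


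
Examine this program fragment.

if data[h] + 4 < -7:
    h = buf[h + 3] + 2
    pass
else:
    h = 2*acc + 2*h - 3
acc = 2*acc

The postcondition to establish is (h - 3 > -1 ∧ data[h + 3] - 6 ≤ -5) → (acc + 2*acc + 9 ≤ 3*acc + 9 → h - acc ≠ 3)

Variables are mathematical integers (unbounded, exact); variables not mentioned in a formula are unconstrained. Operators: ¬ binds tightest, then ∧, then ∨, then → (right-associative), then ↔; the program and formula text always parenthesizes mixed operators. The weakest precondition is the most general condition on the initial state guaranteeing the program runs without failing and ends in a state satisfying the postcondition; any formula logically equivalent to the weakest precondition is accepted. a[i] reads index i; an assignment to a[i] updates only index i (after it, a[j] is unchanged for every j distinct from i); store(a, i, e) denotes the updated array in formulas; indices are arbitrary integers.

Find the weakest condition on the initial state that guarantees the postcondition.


Working backward. After the program, the postcondition (h - 3 > -1 ∧ data[h + 3] - 6 ≤ -5) → (acc + 2*acc + 9 ≤ 3*acc + 9 → h - acc ≠ 3) must hold; in canonical form it is (h > 2 ∧ data[h + 3] ≤ 1) → h ≠ acc + 3.
Before acc := 2*acc: (h > 2 ∧ data[h + 3] ≤ 1) → h ≠ 2*acc + 3
Then branch requires (buf[h + 3] > 0 ∧ data[buf[h + 3] + 5] ≤ 1) → buf[h + 3] ≠ 2*acc + 1; else branch requires (2*acc + 2*h > 5 ∧ data[2*acc + 2*h] ≤ 1) → 2*h ≠ 6.
Before the if: (data[h] < -11 → ((buf[h + 3] > 0 ∧ data[buf[h + 3] + 5] ≤ 1) → buf[h + 3] ≠ 2*acc + 1)) ∧ ((¬(data[h] < -11)) → ((2*acc + 2*h > 5 ∧ data[2*acc + 2*h] ≤ 1) → 2*h ≠ 6))
Answer: WP = (data[h] < -11 → ((buf[h + 3] > 0 ∧ data[buf[h + 3] + 5] ≤ 1) → buf[h + 3] ≠ 2*acc + 1)) ∧ ((¬(data[h] < -11)) → ((2*acc + 2*h > 5 ∧ data[2*acc + 2*h] ≤ 1) → 2*h ≠ 6))


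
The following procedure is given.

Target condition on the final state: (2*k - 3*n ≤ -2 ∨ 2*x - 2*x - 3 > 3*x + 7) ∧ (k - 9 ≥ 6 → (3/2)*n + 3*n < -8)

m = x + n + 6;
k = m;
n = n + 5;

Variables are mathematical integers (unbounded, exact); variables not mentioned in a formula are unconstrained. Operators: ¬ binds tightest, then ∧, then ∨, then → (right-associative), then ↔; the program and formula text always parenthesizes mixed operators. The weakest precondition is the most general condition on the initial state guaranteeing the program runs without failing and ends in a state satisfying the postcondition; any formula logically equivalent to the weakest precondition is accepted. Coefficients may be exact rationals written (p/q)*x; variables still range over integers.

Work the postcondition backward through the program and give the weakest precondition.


Working backward. After the program, the postcondition (2*k - 3*n ≤ -2 ∨ 2*x - 2*x - 3 > 3*x + 7) ∧ (k - 9 ≥ 6 → (3/2)*n + 3*n < -8) must hold; in canonical form it is (2*k ≤ 3*n - 2 ∨ 3*x < -10) ∧ (k ≥ 15 → (9/2)*n < -8).
Before n := n + 5: (2*k ≤ 3*n + 13 ∨ 3*x < -10) ∧ (k ≥ 15 → (9/2)*n < -61/2)
Before k := m: (2*m ≤ 3*n + 13 ∨ 3*x < -10) ∧ (m ≥ 15 → (9/2)*n < -61/2)
Before m := x + n + 6: (2*x ≤ n + 1 ∨ 3*x < -10) ∧ (n + x ≥ 9 → (9/2)*n < -61/2)
Answer: WP = (2*x ≤ n + 1 ∨ 3*x < -10) ∧ (n + x ≥ 9 → (9/2)*n < -61/2)


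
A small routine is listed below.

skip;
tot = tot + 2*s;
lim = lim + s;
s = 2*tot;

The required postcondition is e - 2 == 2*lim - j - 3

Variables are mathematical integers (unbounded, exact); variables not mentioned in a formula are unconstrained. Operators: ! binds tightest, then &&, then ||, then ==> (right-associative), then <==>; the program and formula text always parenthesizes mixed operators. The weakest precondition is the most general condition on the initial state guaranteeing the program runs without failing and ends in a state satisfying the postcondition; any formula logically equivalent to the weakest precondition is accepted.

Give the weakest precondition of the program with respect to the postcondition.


Working backward. After the program, the postcondition e - 2 == 2*lim - j - 3 must hold; in canonical form it is e + j == 2*lim - 1.
Before s := 2*tot: e + j == 2*lim - 1
Before lim := lim + s: e + j == 2*lim + 2*s - 1
Before tot := tot + 2*s: e + j == 2*lim + 2*s - 1
Before skip: e + j == 2*lim + 2*s - 1
Answer: WP = e + j == 2*lim + 2*s - 1


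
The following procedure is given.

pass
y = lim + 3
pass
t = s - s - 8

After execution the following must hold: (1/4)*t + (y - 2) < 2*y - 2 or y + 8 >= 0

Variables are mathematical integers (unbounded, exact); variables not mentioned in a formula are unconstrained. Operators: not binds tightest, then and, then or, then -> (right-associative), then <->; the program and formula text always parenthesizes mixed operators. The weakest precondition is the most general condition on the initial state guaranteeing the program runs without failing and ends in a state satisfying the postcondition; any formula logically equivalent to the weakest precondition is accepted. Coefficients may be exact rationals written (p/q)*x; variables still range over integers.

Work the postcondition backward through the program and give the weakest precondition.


Working backward. After the program, the postcondition (1/4)*t + (y - 2) < 2*y - 2 or y + 8 >= 0 must hold; in canonical form it is (1/4)*t < y or y >= -8.
Before t := s - s - 8: y > -2 or y >= -8
Before skip: y > -2 or y >= -8
Before y := lim + 3: lim > -5 or lim >= -11
Before skip: lim > -5 or lim >= -11
Answer: WP = lim > -5 or lim >= -11


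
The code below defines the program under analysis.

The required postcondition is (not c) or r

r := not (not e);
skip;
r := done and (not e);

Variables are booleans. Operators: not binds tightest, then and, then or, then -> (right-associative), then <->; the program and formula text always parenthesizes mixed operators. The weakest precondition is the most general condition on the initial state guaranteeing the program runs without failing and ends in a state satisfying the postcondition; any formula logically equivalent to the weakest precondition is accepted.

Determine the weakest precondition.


Working backward. After the program, (not c) or r must hold.
Before r := done and (not e): (not c) or (done and (not e))
Before skip: (not c) or (done and (not e))
Before r := not (not e): (not c) or (done and (not e))
Answer: WP = (not c) or (done and (not e))


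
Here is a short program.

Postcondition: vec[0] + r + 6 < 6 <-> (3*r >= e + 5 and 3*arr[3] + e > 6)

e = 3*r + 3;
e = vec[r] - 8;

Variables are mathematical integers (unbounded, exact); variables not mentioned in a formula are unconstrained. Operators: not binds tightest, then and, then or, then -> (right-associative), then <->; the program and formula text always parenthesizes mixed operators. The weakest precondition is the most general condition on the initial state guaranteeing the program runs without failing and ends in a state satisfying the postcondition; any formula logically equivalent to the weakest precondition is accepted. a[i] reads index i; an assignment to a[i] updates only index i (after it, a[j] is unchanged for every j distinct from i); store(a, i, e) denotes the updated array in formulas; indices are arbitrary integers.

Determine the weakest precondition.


Working backward. After the program, the postcondition vec[0] + r + 6 < 6 <-> (3*r >= e + 5 and 3*arr[3] + e > 6) must hold; in canonical form it is vec[0] + r < 0 <-> (3*r >= e + 5 and 3*arr[3] + e > 6).
Before e := vec[r] - 8: vec[0] + r < 0 <-> (3*r >= vec[r] - 3 and 3*arr[3] + vec[r] > 14)
Before e := 3*r + 3: vec[0] + r < 0 <-> (3*r >= vec[r] - 3 and 3*arr[3] + vec[r] > 14)
Answer: WP = vec[0] + r < 0 <-> (3*r >= vec[r] - 3 and 3*arr[3] + vec[r] > 14)


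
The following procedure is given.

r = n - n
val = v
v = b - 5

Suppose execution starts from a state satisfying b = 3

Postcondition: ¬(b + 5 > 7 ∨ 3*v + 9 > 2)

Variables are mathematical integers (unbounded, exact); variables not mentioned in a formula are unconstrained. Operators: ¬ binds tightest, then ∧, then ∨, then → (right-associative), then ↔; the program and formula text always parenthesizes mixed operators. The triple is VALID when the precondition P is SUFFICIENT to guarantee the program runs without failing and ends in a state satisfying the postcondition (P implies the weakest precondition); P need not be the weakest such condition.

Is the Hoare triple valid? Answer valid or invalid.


Working backward. After the program, the postcondition ¬(b + 5 > 7 ∨ 3*v + 9 > 2) must hold; in canonical form it is ¬(b > 2 ∨ 3*v > -7).
Before v := b - 5: ¬(b > 2 ∨ 3*b > 8)
Before val := v: ¬(b > 2 ∨ 3*b > 8)
Before r := n - n: ¬(b > 2 ∨ 3*b > 8)
The weakest precondition is ¬(b > 2 ∨ 3*b > 8).
Check whether b = 3 implies it.
Countermodel: at the initial state b = 3, the precondition holds but the weakest precondition fails.
Answer: invalid


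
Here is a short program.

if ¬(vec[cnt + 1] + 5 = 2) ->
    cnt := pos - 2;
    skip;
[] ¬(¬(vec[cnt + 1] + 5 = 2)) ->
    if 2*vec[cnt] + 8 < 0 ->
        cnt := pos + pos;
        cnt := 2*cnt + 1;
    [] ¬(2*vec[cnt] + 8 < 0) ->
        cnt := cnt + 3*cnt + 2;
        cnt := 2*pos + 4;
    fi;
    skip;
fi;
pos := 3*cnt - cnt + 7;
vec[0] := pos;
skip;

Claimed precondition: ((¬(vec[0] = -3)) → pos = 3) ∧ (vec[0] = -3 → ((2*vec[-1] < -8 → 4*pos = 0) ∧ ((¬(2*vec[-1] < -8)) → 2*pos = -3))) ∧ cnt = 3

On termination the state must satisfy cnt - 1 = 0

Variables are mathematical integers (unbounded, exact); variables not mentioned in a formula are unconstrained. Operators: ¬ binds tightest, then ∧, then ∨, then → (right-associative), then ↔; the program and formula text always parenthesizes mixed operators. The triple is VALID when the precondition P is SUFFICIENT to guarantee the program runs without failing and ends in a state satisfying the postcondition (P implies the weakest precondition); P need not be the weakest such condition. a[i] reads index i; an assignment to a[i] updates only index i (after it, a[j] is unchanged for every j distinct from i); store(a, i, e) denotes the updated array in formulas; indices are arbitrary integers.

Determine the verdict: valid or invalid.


Working backward. After the program, the postcondition cnt - 1 = 0 must hold; in canonical form it is cnt = 1.
Before skip: cnt = 1
Before vec[0] := pos: cnt = 1
Before pos := 3*cnt - cnt + 7: cnt = 1
Then branch requires pos = 3; else branch requires (2*vec[cnt] < -8 → 4*pos = 0) ∧ ((¬(2*vec[cnt] < -8)) → 2*pos = -3).
Before the if: ((¬(vec[cnt + 1] = -3)) → pos = 3) ∧ (vec[cnt + 1] = -3 → ((2*vec[cnt] < -8 → 4*pos = 0) ∧ ((¬(2*vec[cnt] < -8)) → 2*pos = -3)))
The weakest precondition is ((¬(vec[cnt + 1] = -3)) → pos = 3) ∧ (vec[cnt + 1] = -3 → ((2*vec[cnt] < -8 → 4*pos = 0) ∧ ((¬(2*vec[cnt] < -8)) → 2*pos = -3))).
Check whether ((¬(vec[0] = -3)) → pos = 3) ∧ (vec[0] = -3 → ((2*vec[-1] < -8 → 4*pos = 0) ∧ ((¬(2*vec[-1] < -8)) → 2*pos = -3))) ∧ cnt = 3 implies it.
Countermodel: at the initial state cnt = 3, pos = 0, vec = {[-1] = -5, [0] = -3, [3] = -5, [4] = 2, elsewhere -5}, the precondition holds but the weakest precondition fails.
Answer: invalid


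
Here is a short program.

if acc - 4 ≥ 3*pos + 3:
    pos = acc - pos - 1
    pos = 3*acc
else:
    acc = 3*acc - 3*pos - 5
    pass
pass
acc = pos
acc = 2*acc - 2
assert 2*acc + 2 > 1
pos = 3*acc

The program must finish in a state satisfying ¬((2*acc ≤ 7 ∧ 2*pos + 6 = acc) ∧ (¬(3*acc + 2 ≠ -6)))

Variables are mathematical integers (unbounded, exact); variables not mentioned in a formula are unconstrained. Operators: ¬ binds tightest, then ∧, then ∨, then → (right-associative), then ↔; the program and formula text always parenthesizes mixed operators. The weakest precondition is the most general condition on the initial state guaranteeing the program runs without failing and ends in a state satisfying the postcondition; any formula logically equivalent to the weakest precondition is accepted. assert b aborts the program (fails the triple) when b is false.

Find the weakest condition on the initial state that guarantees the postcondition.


Working backward. After the program, the postcondition ¬((2*acc ≤ 7 ∧ 2*pos + 6 = acc) ∧ (¬(3*acc + 2 ≠ -6))) must hold; in canonical form it is ¬(2*acc ≤ 7 ∧ 2*pos = acc - 6 ∧ (¬(3*acc ≠ -8))).
Before pos := 3*acc: ¬(2*acc ≤ 7 ∧ 5*acc = -6 ∧ (¬(3*acc ≠ -8)))
Before assert 2*acc + 2 > 1: 2*acc > -1 ∧ (¬(2*acc ≤ 7 ∧ 5*acc = -6 ∧ (¬(3*acc ≠ -8))))
Before acc := 2*acc - 2: 4*acc > 3 ∧ (¬(4*acc ≤ 11 ∧ 10*acc = 4 ∧ (¬(6*acc ≠ -2))))
Before acc := pos: 4*pos > 3 ∧ (¬(4*pos ≤ 11 ∧ 10*pos = 4 ∧ (¬(6*pos ≠ -2))))
Before skip: 4*pos > 3 ∧ (¬(4*pos ≤ 11 ∧ 10*pos = 4 ∧ (¬(6*pos ≠ -2))))
Then branch requires 12*acc > 3 ∧ (¬(12*acc ≤ 11 ∧ 30*acc = 4 ∧ (¬(18*acc ≠ -2)))); else branch requires 4*pos > 3 ∧ (¬(4*pos ≤ 11 ∧ 10*pos = 4 ∧ (¬(6*pos ≠ -2)))).
Before the if: (acc ≥ 3*pos + 7 → (12*acc > 3 ∧ (¬(12*acc ≤ 11 ∧ 30*acc = 4 ∧ (¬(18*acc ≠ -2)))))) ∧ ((¬(acc ≥ 3*pos + 7)) → (4*pos > 3 ∧ (¬(4*pos ≤ 11 ∧ 10*pos = 4 ∧ (¬(6*pos ≠ -2))))))
Answer: WP = (acc ≥ 3*pos + 7 → (12*acc > 3 ∧ (¬(12*acc ≤ 11 ∧ 30*acc = 4 ∧ (¬(18*acc ≠ -2)))))) ∧ ((¬(acc ≥ 3*pos + 7)) → (4*pos > 3 ∧ (¬(4*pos ≤ 11 ∧ 10*pos = 4 ∧ (¬(6*pos ≠ -2))))))


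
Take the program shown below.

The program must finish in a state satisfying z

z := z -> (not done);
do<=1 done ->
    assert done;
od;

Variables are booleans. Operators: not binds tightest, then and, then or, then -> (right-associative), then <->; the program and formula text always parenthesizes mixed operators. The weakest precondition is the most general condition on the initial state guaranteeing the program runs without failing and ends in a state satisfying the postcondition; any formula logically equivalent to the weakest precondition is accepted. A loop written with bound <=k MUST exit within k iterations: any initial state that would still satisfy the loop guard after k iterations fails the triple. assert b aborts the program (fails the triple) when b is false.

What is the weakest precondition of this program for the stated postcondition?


Working backward. After the program, z must hold.
Before the loop (bound <=1), unroll the exhaustion recursion (WP_0 = exit-now case; WP_j = one more guarded iteration, up to j = 1):
  WP_0: (not done) and z
  WP_1: (not done) and ((not done) -> z)
So before the loop: (not done) and ((not done) -> z)
Before z := z -> (not done): (not done) and ((not done) -> (z -> (not done)))
Answer: WP = (not done) and ((not done) -> (z -> (not done)))


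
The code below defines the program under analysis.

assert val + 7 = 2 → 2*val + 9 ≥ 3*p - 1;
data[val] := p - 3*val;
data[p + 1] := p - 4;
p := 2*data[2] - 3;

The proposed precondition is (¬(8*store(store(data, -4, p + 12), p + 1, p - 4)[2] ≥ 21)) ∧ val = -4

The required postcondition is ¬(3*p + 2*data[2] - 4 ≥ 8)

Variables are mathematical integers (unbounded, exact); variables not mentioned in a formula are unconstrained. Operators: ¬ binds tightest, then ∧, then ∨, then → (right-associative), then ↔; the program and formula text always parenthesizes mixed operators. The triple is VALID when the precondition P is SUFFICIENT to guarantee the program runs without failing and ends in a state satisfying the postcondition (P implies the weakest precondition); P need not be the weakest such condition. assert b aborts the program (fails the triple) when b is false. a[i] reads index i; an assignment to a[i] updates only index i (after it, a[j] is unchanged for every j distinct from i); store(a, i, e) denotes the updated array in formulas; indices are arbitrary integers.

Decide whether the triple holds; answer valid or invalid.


Working backward. After the program, the postcondition ¬(3*p + 2*data[2] - 4 ≥ 8) must hold; in canonical form it is ¬(2*data[2] + 3*p ≥ 12).
Before p := 2*data[2] - 3: ¬(8*data[2] ≥ 21)
Before data[p + 1] := p - 4: ¬(8*store(data, p + 1, p - 4)[2] ≥ 21)
Before data[val] := p - 3*val: ¬(8*store(store(data, val, p - 3*val), p + 1, p - 4)[2] ≥ 21)
Before assert val + 7 = 2 → 2*val + 9 ≥ 3*p - 1: (val = -5 → 2*val ≥ 3*p - 10) ∧ (¬(8*store(store(data, val, p - 3*val), p + 1, p - 4)[2] ≥ 21))
The weakest precondition is (val = -5 → 2*val ≥ 3*p - 10) ∧ (¬(8*store(store(data, val, p - 3*val), p + 1, p - 4)[2] ≥ 21)).
Check whether (¬(8*store(store(data, -4, p + 12), p + 1, p - 4)[2] ≥ 21)) ∧ val = -4 implies it.
Every state satisfying the precondition satisfies the weakest precondition: the implication holds.
Answer: valid


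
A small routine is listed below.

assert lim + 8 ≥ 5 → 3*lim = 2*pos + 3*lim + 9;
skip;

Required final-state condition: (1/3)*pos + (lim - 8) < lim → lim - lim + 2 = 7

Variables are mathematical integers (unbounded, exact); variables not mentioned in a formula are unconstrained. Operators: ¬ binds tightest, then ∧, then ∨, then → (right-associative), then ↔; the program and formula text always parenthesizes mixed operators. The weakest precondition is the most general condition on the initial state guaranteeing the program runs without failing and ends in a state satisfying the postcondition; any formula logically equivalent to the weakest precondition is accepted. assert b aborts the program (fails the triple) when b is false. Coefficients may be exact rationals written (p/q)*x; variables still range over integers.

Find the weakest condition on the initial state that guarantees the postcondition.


Working backward. After the program, the postcondition (1/3)*pos + (lim - 8) < lim → lim - lim + 2 = 7 must hold; in canonical form it is ¬((1/3)*pos < 8).
Before skip: ¬((1/3)*pos < 8)
Before assert lim + 8 ≥ 5 → 3*lim = 2*pos + 3*lim + 9: (lim ≥ -3 → 2*pos = -9) ∧ (¬((1/3)*pos < 8))
Answer: WP = (lim ≥ -3 → 2*pos = -9) ∧ (¬((1/3)*pos < 8))


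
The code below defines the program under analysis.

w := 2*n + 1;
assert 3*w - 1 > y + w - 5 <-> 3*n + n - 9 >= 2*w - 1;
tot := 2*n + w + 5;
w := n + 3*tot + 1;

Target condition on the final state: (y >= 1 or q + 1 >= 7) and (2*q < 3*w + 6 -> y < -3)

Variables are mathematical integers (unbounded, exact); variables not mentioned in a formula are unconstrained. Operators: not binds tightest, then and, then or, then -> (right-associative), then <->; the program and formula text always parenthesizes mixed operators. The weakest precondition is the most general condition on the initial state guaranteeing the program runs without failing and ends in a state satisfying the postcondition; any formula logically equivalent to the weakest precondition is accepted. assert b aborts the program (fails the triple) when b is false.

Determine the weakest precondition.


Working backward. After the program, the postcondition (y >= 1 or q + 1 >= 7) and (2*q < 3*w + 6 -> y < -3) must hold; in canonical form it is (y >= 1 or q >= 6) and (2*q < 3*w + 6 -> y < -3).
Before w := n + 3*tot + 1: (y >= 1 or q >= 6) and (2*q < 3*n + 9*tot + 9 -> y < -3)
Before tot := 2*n + w + 5: (y >= 1 or q >= 6) and (2*q < 21*n + 9*w + 54 -> y < -3)
Before assert 3*w - 1 > y + w - 5 <-> 3*n + n - 9 >= 2*w - 1: (2*w > y - 4 <-> 4*n >= 2*w + 8) and (y >= 1 or q >= 6) and (2*q < 21*n + 9*w + 54 -> y < -3)
Before w := 2*n + 1: (not (4*n > y - 6)) and (y >= 1 or q >= 6) and (2*q < 39*n + 63 -> y < -3)
Answer: WP = (not (4*n > y - 6)) and (y >= 1 or q >= 6) and (2*q < 39*n + 63 -> y < -3)


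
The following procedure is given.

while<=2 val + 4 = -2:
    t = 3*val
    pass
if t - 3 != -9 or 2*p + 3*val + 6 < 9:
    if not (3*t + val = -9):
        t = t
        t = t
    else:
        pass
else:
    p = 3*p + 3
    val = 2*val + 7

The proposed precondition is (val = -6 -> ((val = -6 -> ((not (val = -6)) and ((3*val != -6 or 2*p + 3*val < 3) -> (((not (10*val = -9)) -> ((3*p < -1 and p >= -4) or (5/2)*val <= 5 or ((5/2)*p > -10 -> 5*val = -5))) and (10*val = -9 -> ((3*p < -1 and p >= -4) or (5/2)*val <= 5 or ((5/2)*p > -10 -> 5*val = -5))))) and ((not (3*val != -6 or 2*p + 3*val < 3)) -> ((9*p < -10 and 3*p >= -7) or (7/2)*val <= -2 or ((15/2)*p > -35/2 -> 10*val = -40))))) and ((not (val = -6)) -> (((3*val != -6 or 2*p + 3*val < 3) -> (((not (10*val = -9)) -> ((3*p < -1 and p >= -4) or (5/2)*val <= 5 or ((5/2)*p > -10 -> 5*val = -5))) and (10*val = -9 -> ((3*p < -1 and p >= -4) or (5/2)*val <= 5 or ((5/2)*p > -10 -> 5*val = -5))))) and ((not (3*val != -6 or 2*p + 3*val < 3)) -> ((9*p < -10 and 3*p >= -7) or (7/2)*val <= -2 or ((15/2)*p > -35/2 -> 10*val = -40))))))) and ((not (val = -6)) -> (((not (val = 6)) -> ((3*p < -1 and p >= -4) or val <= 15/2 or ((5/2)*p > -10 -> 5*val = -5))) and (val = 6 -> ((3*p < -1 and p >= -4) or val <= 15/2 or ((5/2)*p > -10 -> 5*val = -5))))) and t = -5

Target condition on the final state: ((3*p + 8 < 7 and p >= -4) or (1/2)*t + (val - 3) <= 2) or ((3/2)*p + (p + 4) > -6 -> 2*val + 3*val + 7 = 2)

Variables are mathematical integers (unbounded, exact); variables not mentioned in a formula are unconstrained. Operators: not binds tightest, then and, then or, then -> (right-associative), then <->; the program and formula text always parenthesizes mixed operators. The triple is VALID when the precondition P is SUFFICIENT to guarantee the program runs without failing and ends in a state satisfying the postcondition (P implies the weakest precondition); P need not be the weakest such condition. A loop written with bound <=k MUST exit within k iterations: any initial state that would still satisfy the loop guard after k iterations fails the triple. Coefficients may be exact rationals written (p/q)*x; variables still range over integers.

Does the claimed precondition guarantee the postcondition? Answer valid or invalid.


Working backward. After the program, the postcondition ((3*p + 8 < 7 and p >= -4) or (1/2)*t + (val - 3) <= 2) or ((3/2)*p + (p + 4) > -6 -> 2*val + 3*val + 7 = 2) must hold; in canonical form it is (3*p < -1 and p >= -4) or (1/2)*t + val <= 5 or ((5/2)*p > -10 -> 5*val = -5).
Then branch requires ((not (3*t + val = -9)) -> ((3*p < -1 and p >= -4) or (1/2)*t + val <= 5 or ((5/2)*p > -10 -> 5*val = -5))) and (3*t + val = -9 -> ((3*p < -1 and p >= -4) or (1/2)*t + val <= 5 or ((5/2)*p > -10 -> 5*val = -5))); else branch requires (9*p < -10 and 3*p >= -7) or (1/2)*t + 2*val <= -2 or ((15/2)*p > -35/2 -> 10*val = -40).
Before the if: ((t != -6 or 2*p + 3*val < 3) -> (((not (3*t + val = -9)) -> ((3*p < -1 and p >= -4) or (1/2)*t + val <= 5 or ((5/2)*p > -10 -> 5*val = -5))) and (3*t + val = -9 -> ((3*p < -1 and p >= -4) or (1/2)*t + val <= 5 or ((5/2)*p > -10 -> 5*val = -5))))) and ((not (t != -6 or 2*p + 3*val < 3)) -> ((9*p < -10 and 3*p >= -7) or (1/2)*t + 2*val <= -2 or ((15/2)*p > -35/2 -> 10*val = -40)))
Before the loop (bound <=2), unroll the exhaustion recursion (WP_0 = exit-now case; WP_j = one more guarded iteration, up to j = 2):
  WP_0: (not (val = -6)) and ((t != -6 or 2*p + 3*val < 3) -> (((not (3*t + val = -9)) -> ((3*p < -1 and p >= -4) or (1/2)*t + val <= 5 or ((5/2)*p > -10 -> 5*val = -5))) and (3*t + val = -9 -> ((3*p < -1 and p >= -4) or (1/2)*t + val <= 5 or ((5/2)*p > -10 -> 5*val = -5))))) and ((not (t != -6 or 2*p + 3*val < 3)) -> ((9*p < -10 and 3*p >= -7) or (1/2)*t + 2*val <= -2 or ((15/2)*p > -35/2 -> 10*val = -40)))
  WP_1: (val = -6 -> ((not (val = -6)) and ((3*val != -6 or 2*p + 3*val < 3) -> (((not (10*val = -9)) -> ((3*p < -1 and p >= -4) or (5/2)*val <= 5 or ((5/2)*p > -10 -> 5*val = -5))) and (10*val = -9 -> ((3*p < -1 and p >= -4) or (5/2)*val <= 5 or ((5/2)*p > -10 -> 5*val = -5))))) and ((not (3*val != -6 or 2*p + 3*val < 3)) -> ((9*p < -10 and 3*p >= -7) or (7/2)*val <= -2 or ((15/2)*p > -35/2 -> 10*val = -40))))) and ((not (val = -6)) -> (((t != -6 or 2*p + 3*val < 3) -> (((not (3*t + val = -9)) -> ((3*p < -1 and p >= -4) or (1/2)*t + val <= 5 or ((5/2)*p > -10 -> 5*val = -5))) and (3*t + val = -9 -> ((3*p < -1 and p >= -4) or (1/2)*t + val <= 5 or ((5/2)*p > -10 -> 5*val = -5))))) and ((not (t != -6 or 2*p + 3*val < 3)) -> ((9*p < -10 and 3*p >= -7) or (1/2)*t + 2*val <= -2 or ((15/2)*p > -35/2 -> 10*val = -40)))))
  WP_2: (val = -6 -> ((val = -6 -> ((not (val = -6)) and ((3*val != -6 or 2*p + 3*val < 3) -> (((not (10*val = -9)) -> ((3*p < -1 and p >= -4) or (5/2)*val <= 5 or ((5/2)*p > -10 -> 5*val = -5))) and (10*val = -9 -> ((3*p < -1 and p >= -4) or (5/2)*val <= 5 or ((5/2)*p > -10 -> 5*val = -5))))) and ((not (3*val != -6 or 2*p + 3*val < 3)) -> ((9*p < -10 and 3*p >= -7) or (7/2)*val <= -2 or ((15/2)*p > -35/2 -> 10*val = -40))))) and ((not (val = -6)) -> (((3*val != -6 or 2*p + 3*val < 3) -> (((not (10*val = -9)) -> ((3*p < -1 and p >= -4) or (5/2)*val <= 5 or ((5/2)*p > -10 -> 5*val = -5))) and (10*val = -9 -> ((3*p < -1 and p >= -4) or (5/2)*val <= 5 or ((5/2)*p > -10 -> 5*val = -5))))) and ((not (3*val != -6 or 2*p + 3*val < 3)) -> ((9*p < -10 and 3*p >= -7) or (7/2)*val <= -2 or ((15/2)*p > -35/2 -> 10*val = -40))))))) and ((not (val = -6)) -> (((t != -6 or 2*p + 3*val < 3) -> (((not (3*t + val = -9)) -> ((3*p < -1 and p >= -4) or (1/2)*t + val <= 5 or ((5/2)*p > -10 -> 5*val = -5))) and (3*t + val = -9 -> ((3*p < -1 and p >= -4) or (1/2)*t + val <= 5 or ((5/2)*p > -10 -> 5*val = -5))))) and ((not (t != -6 or 2*p + 3*val < 3)) -> ((9*p < -10 and 3*p >= -7) or (1/2)*t + 2*val <= -2 or ((15/2)*p > -35/2 -> 10*val = -40)))))
So before the loop: (val = -6 -> ((val = -6 -> ((not (val = -6)) and ((3*val != -6 or 2*p + 3*val < 3) -> (((not (10*val = -9)) -> ((3*p < -1 and p >= -4) or (5/2)*val <= 5 or ((5/2)*p > -10 -> 5*val = -5))) and (10*val = -9 -> ((3*p < -1 and p >= -4) or (5/2)*val <= 5 or ((5/2)*p > -10 -> 5*val = -5))))) and ((not (3*val != -6 or 2*p + 3*val < 3)) -> ((9*p < -10 and 3*p >= -7) or (7/2)*val <= -2 or ((15/2)*p > -35/2 -> 10*val = -40))))) and ((not (val = -6)) -> (((3*val != -6 or 2*p + 3*val < 3) -> (((not (10*val = -9)) -> ((3*p < -1 and p >= -4) or (5/2)*val <= 5 or ((5/2)*p > -10 -> 5*val = -5))) and (10*val = -9 -> ((3*p < -1 and p >= -4) or (5/2)*val <= 5 or ((5/2)*p > -10 -> 5*val = -5))))) and ((not (3*val != -6 or 2*p + 3*val < 3)) -> ((9*p < -10 and 3*p >= -7) or (7/2)*val <= -2 or ((15/2)*p > -35/2 -> 10*val = -40))))))) and ((not (val = -6)) -> (((t != -6 or 2*p + 3*val < 3) -> (((not (3*t + val = -9)) -> ((3*p < -1 and p >= -4) or (1/2)*t + val <= 5 or ((5/2)*p > -10 -> 5*val = -5))) and (3*t + val = -9 -> ((3*p < -1 and p >= -4) or (1/2)*t + val <= 5 or ((5/2)*p > -10 -> 5*val = -5))))) and ((not (t != -6 or 2*p + 3*val < 3)) -> ((9*p < -10 and 3*p >= -7) or (1/2)*t + 2*val <= -2 or ((15/2)*p > -35/2 -> 10*val = -40)))))
The weakest precondition is (val = -6 -> ((val = -6 -> ((not (val = -6)) and ((3*val != -6 or 2*p + 3*val < 3) -> (((not (10*val = -9)) -> ((3*p < -1 and p >= -4) or (5/2)*val <= 5 or ((5/2)*p > -10 -> 5*val = -5))) and (10*val = -9 -> ((3*p < -1 and p >= -4) or (5/2)*val <= 5 or ((5/2)*p > -10 -> 5*val = -5))))) and ((not (3*val != -6 or 2*p + 3*val < 3)) -> ((9*p < -10 and 3*p >= -7) or (7/2)*val <= -2 or ((15/2)*p > -35/2 -> 10*val = -40))))) and ((not (val = -6)) -> (((3*val != -6 or 2*p + 3*val < 3) -> (((not (10*val = -9)) -> ((3*p < -1 and p >= -4) or (5/2)*val <= 5 or ((5/2)*p > -10 -> 5*val = -5))) and (10*val = -9 -> ((3*p < -1 and p >= -4) or (5/2)*val <= 5 or ((5/2)*p > -10 -> 5*val = -5))))) and ((not (3*val != -6 or 2*p + 3*val < 3)) -> ((9*p < -10 and 3*p >= -7) or (7/2)*val <= -2 or ((15/2)*p > -35/2 -> 10*val = -40))))))) and ((not (val = -6)) -> (((t != -6 or 2*p + 3*val < 3) -> (((not (3*t + val = -9)) -> ((3*p < -1 and p >= -4) or (1/2)*t + val <= 5 or ((5/2)*p > -10 -> 5*val = -5))) and (3*t + val = -9 -> ((3*p < -1 and p >= -4) or (1/2)*t + val <= 5 or ((5/2)*p > -10 -> 5*val = -5))))) and ((not (t != -6 or 2*p + 3*val < 3)) -> ((9*p < -10 and 3*p >= -7) or (1/2)*t + 2*val <= -2 or ((15/2)*p > -35/2 -> 10*val = -40))))).
Check whether (val = -6 -> ((val = -6 -> ((not (val = -6)) and ((3*val != -6 or 2*p + 3*val < 3) -> (((not (10*val = -9)) -> ((3*p < -1 and p >= -4) or (5/2)*val <= 5 or ((5/2)*p > -10 -> 5*val = -5))) and (10*val = -9 -> ((3*p < -1 and p >= -4) or (5/2)*val <= 5 or ((5/2)*p > -10 -> 5*val = -5))))) and ((not (3*val != -6 or 2*p + 3*val < 3)) -> ((9*p < -10 and 3*p >= -7) or (7/2)*val <= -2 or ((15/2)*p > -35/2 -> 10*val = -40))))) and ((not (val = -6)) -> (((3*val != -6 or 2*p + 3*val < 3) -> (((not (10*val = -9)) -> ((3*p < -1 and p >= -4) or (5/2)*val <= 5 or ((5/2)*p > -10 -> 5*val = -5))) and (10*val = -9 -> ((3*p < -1 and p >= -4) or (5/2)*val <= 5 or ((5/2)*p > -10 -> 5*val = -5))))) and ((not (3*val != -6 or 2*p + 3*val < 3)) -> ((9*p < -10 and 3*p >= -7) or (7/2)*val <= -2 or ((15/2)*p > -35/2 -> 10*val = -40))))))) and ((not (val = -6)) -> (((not (val = 6)) -> ((3*p < -1 and p >= -4) or val <= 15/2 or ((5/2)*p > -10 -> 5*val = -5))) and (val = 6 -> ((3*p < -1 and p >= -4) or val <= 15/2 or ((5/2)*p > -10 -> 5*val = -5))))) and t = -5 implies it.
Every state satisfying the precondition satisfies the weakest precondition: the implication holds.
Answer: valid


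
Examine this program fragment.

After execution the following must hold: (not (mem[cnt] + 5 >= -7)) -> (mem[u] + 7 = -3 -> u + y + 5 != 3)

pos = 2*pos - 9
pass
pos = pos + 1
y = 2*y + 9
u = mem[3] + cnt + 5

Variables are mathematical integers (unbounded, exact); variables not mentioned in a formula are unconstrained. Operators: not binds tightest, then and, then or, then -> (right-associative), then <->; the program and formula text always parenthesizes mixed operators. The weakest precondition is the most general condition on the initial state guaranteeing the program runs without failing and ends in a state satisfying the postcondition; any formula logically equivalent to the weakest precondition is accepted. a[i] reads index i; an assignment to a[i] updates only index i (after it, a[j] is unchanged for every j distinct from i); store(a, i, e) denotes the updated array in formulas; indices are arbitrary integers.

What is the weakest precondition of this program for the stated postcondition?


Working backward. After the program, the postcondition (not (mem[cnt] + 5 >= -7)) -> (mem[u] + 7 = -3 -> u + y + 5 != 3) must hold; in canonical form it is (not (mem[cnt] >= -12)) -> (mem[u] = -10 -> u + y != -2).
Before u := mem[3] + cnt + 5: (not (mem[cnt] >= -12)) -> (mem[mem[3] + cnt + 5] = -10 -> mem[3] + cnt + y != -7)
Before y := 2*y + 9: (not (mem[cnt] >= -12)) -> (mem[mem[3] + cnt + 5] = -10 -> mem[3] + cnt + 2*y != -16)
Before pos := pos + 1: (not (mem[cnt] >= -12)) -> (mem[mem[3] + cnt + 5] = -10 -> mem[3] + cnt + 2*y != -16)
Before skip: (not (mem[cnt] >= -12)) -> (mem[mem[3] + cnt + 5] = -10 -> mem[3] + cnt + 2*y != -16)
Before pos := 2*pos - 9: (not (mem[cnt] >= -12)) -> (mem[mem[3] + cnt + 5] = -10 -> mem[3] + cnt + 2*y != -16)
Answer: WP = (not (mem[cnt] >= -12)) -> (mem[mem[3] + cnt + 5] = -10 -> mem[3] + cnt + 2*y != -16)


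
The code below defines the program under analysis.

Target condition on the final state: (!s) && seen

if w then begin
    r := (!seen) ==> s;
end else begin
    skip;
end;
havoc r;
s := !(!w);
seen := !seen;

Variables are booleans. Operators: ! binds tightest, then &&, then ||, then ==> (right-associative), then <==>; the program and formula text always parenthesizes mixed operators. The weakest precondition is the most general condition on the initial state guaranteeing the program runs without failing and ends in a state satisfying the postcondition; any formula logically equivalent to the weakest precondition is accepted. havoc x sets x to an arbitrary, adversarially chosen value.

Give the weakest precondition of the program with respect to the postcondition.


Working backward. After the program, (!s) && seen must hold.
Before seen := !seen: (!s) && (!seen)
Before s := !(!w): (!w) && (!seen)
Before havoc r: (!w) && (!seen)
Then branch requires (!w) && (!seen); else branch requires (!w) && (!seen).
Before the if: (w ==> ((!w) && (!seen))) && ((!w) ==> ((!w) && (!seen)))
Answer: WP = (w ==> ((!w) && (!seen))) && ((!w) ==> ((!w) && (!seen)))


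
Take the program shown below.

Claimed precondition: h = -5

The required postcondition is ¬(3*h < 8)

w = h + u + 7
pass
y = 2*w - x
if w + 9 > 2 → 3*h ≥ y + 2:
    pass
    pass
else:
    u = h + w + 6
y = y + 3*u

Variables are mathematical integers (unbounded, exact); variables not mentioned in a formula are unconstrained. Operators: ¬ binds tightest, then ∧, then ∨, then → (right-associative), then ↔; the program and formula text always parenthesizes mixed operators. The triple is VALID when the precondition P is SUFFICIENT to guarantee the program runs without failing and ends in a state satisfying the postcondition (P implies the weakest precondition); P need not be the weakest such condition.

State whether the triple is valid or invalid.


Working backward. After the program, ¬(3*h < 8) must hold.
Before y := y + 3*u: ¬(3*h < 8)
Then branch requires ¬(3*h < 8); else branch requires ¬(3*h < 8).
Before the if: ((w > -7 → 3*h ≥ y + 2) → (¬(3*h < 8))) ∧ ((¬(w > -7 → 3*h ≥ y + 2)) → (¬(3*h < 8)))
Before y := 2*w - x: ((w > -7 → 3*h + x ≥ 2*w + 2) → (¬(3*h < 8))) ∧ ((¬(w > -7 → 3*h + x ≥ 2*w + 2)) → (¬(3*h < 8)))
Before skip: ((w > -7 → 3*h + x ≥ 2*w + 2) → (¬(3*h < 8))) ∧ ((¬(w > -7 → 3*h + x ≥ 2*w + 2)) → (¬(3*h < 8)))
Before w := h + u + 7: ((h + u > -14 → h + x ≥ 2*u + 16) → (¬(3*h < 8))) ∧ ((¬(h + u > -14 → h + x ≥ 2*u + 16)) → (¬(3*h < 8)))
The weakest precondition is ((h + u > -14 → h + x ≥ 2*u + 16) → (¬(3*h < 8))) ∧ ((¬(h + u > -14 → h + x ≥ 2*u + 16)) → (¬(3*h < 8))).
Check whether h = -5 implies it.
Countermodel: at the initial state h = -5, u = 0, x = 0, the precondition holds but the weakest precondition fails.
Answer: invalid


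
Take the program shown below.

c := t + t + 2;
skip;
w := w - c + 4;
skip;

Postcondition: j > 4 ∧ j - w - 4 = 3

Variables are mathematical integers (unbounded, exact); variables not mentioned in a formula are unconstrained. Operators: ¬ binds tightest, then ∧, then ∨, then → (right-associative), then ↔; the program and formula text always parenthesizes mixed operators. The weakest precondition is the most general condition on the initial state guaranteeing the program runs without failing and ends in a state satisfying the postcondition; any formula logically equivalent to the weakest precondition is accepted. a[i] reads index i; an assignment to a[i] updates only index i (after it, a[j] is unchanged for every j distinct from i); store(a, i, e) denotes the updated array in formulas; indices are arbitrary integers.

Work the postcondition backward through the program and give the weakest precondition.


Working backward. After the program, the postcondition j > 4 ∧ j - w - 4 = 3 must hold; in canonical form it is j > 4 ∧ j = w + 7.
Before skip: j > 4 ∧ j = w + 7
Before w := w - c + 4: j > 4 ∧ c + j = w + 11
Before skip: j > 4 ∧ c + j = w + 11
Before c := t + t + 2: j > 4 ∧ j + 2*t = w + 9
Answer: WP = j > 4 ∧ j + 2*t = w + 9


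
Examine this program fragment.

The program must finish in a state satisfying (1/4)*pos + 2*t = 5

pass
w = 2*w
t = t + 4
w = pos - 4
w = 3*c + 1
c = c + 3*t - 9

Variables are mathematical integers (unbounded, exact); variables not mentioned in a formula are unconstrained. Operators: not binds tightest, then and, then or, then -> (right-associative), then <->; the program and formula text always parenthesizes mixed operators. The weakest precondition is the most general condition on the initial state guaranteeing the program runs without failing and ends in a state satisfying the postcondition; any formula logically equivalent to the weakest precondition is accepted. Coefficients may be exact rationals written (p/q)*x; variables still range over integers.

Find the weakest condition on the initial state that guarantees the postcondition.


Working backward. After the program, (1/4)*pos + 2*t = 5 must hold.
Before c := c + 3*t - 9: (1/4)*pos + 2*t = 5
Before w := 3*c + 1: (1/4)*pos + 2*t = 5
Before w := pos - 4: (1/4)*pos + 2*t = 5
Before t := t + 4: (1/4)*pos + 2*t = -3
Before w := 2*w: (1/4)*pos + 2*t = -3
Before skip: (1/4)*pos + 2*t = -3
Answer: WP = (1/4)*pos + 2*t = -3


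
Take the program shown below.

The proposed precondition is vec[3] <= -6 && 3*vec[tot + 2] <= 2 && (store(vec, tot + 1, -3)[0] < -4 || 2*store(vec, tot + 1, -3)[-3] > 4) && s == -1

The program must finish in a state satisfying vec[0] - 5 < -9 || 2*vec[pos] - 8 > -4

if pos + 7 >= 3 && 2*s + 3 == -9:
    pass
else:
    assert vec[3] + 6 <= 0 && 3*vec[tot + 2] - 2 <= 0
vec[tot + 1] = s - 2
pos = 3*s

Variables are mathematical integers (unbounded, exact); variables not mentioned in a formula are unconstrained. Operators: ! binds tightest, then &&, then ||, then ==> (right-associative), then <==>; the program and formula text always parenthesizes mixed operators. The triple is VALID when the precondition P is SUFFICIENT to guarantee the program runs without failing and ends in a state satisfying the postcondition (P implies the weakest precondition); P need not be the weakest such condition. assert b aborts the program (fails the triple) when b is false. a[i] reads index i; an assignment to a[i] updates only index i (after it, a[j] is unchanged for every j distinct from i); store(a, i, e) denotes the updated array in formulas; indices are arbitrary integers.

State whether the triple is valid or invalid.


Working backward. After the program, the postcondition vec[0] - 5 < -9 || 2*vec[pos] - 8 > -4 must hold; in canonical form it is vec[0] < -4 || 2*vec[pos] > 4.
Before pos := 3*s: vec[0] < -4 || 2*vec[3*s] > 4
Before vec[tot + 1] := s - 2: store(vec, tot + 1, s - 2)[0] < -4 || 2*store(vec, tot + 1, s - 2)[3*s] > 4
Then branch requires store(vec, tot + 1, s - 2)[0] < -4 || 2*store(vec, tot + 1, s - 2)[3*s] > 4; else branch requires vec[3] <= -6 && 3*vec[tot + 2] <= 2 && (store(vec, tot + 1, s - 2)[0] < -4 || 2*store(vec, tot + 1, s - 2)[3*s] > 4).
Before the if: ((pos >= -4 && 2*s == -12) ==> (store(vec, tot + 1, s - 2)[0] < -4 || 2*store(vec, tot + 1, s - 2)[3*s] > 4)) && ((!(pos >= -4 && 2*s == -12)) ==> (vec[3] <= -6 && 3*vec[tot + 2] <= 2 && (store(vec, tot + 1, s - 2)[0] < -4 || 2*store(vec, tot + 1, s - 2)[3*s] > 4)))
The weakest precondition is ((pos >= -4 && 2*s == -12) ==> (store(vec, tot + 1, s - 2)[0] < -4 || 2*store(vec, tot + 1, s - 2)[3*s] > 4)) && ((!(pos >= -4 && 2*s == -12)) ==> (vec[3] <= -6 && 3*vec[tot + 2] <= 2 && (store(vec, tot + 1, s - 2)[0] < -4 || 2*store(vec, tot + 1, s - 2)[3*s] > 4))).
Check whether vec[3] <= -6 && 3*vec[tot + 2] <= 2 && (store(vec, tot + 1, -3)[0] < -4 || 2*store(vec, tot + 1, -3)[-3] > 4) && s == -1 implies it.
Every state satisfying the precondition satisfies the weakest precondition: the implication holds.
Answer: valid
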